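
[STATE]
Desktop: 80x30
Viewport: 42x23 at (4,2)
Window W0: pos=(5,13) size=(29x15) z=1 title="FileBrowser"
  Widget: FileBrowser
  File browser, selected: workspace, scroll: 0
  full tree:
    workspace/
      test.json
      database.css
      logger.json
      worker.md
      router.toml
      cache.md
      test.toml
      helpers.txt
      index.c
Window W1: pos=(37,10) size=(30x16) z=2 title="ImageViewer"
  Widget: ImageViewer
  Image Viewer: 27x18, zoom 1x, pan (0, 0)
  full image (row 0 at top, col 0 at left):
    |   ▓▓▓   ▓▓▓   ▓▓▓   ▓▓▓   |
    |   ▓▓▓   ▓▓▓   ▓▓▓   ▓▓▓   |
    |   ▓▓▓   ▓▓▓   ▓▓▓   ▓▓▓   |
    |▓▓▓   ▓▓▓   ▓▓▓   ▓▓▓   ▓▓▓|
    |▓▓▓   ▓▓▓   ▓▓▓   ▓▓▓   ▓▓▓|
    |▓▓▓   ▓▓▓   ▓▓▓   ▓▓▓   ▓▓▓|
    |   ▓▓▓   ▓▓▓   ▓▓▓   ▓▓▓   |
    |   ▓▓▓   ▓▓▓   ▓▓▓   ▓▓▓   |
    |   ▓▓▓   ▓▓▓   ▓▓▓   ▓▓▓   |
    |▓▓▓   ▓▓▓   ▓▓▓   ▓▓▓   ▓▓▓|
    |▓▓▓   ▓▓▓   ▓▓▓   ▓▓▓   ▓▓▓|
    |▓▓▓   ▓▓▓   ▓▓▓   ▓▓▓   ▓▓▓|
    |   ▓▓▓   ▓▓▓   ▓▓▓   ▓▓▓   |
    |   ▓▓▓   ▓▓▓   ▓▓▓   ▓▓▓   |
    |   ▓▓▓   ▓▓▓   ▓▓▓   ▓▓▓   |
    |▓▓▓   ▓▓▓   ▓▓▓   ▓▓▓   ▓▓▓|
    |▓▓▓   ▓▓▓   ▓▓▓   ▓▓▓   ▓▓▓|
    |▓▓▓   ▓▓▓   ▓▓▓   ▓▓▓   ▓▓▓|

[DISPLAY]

                                          
                                          
                                          
                                          
                                          
                                          
                                          
                                          
                                 ┏━━━━━━━━
                                 ┃ ImageVi
                                 ┠────────
 ┏━━━━━━━━━━━━━━━━━━━━━━━━━━━┓   ┃   ▓▓▓  
 ┃ FileBrowser               ┃   ┃   ▓▓▓  
 ┠───────────────────────────┨   ┃   ▓▓▓  
 ┃> [-] workspace/           ┃   ┃▓▓▓   ▓▓
 ┃    test.json              ┃   ┃▓▓▓   ▓▓
 ┃    database.css           ┃   ┃▓▓▓   ▓▓
 ┃    logger.json            ┃   ┃   ▓▓▓  
 ┃    worker.md              ┃   ┃   ▓▓▓  
 ┃    router.toml            ┃   ┃   ▓▓▓  
 ┃    cache.md               ┃   ┃▓▓▓   ▓▓
 ┃    test.toml              ┃   ┃▓▓▓   ▓▓
 ┃    helpers.txt            ┃   ┃▓▓▓   ▓▓


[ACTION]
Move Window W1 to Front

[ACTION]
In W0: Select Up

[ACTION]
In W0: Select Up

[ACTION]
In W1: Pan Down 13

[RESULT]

                                          
                                          
                                          
                                          
                                          
                                          
                                          
                                          
                                 ┏━━━━━━━━
                                 ┃ ImageVi
                                 ┠────────
 ┏━━━━━━━━━━━━━━━━━━━━━━━━━━━┓   ┃   ▓▓▓  
 ┃ FileBrowser               ┃   ┃   ▓▓▓  
 ┠───────────────────────────┨   ┃▓▓▓   ▓▓
 ┃> [-] workspace/           ┃   ┃▓▓▓   ▓▓
 ┃    test.json              ┃   ┃▓▓▓   ▓▓
 ┃    database.css           ┃   ┃        
 ┃    logger.json            ┃   ┃        
 ┃    worker.md              ┃   ┃        
 ┃    router.toml            ┃   ┃        
 ┃    cache.md               ┃   ┃        
 ┃    test.toml              ┃   ┃        
 ┃    helpers.txt            ┃   ┃        


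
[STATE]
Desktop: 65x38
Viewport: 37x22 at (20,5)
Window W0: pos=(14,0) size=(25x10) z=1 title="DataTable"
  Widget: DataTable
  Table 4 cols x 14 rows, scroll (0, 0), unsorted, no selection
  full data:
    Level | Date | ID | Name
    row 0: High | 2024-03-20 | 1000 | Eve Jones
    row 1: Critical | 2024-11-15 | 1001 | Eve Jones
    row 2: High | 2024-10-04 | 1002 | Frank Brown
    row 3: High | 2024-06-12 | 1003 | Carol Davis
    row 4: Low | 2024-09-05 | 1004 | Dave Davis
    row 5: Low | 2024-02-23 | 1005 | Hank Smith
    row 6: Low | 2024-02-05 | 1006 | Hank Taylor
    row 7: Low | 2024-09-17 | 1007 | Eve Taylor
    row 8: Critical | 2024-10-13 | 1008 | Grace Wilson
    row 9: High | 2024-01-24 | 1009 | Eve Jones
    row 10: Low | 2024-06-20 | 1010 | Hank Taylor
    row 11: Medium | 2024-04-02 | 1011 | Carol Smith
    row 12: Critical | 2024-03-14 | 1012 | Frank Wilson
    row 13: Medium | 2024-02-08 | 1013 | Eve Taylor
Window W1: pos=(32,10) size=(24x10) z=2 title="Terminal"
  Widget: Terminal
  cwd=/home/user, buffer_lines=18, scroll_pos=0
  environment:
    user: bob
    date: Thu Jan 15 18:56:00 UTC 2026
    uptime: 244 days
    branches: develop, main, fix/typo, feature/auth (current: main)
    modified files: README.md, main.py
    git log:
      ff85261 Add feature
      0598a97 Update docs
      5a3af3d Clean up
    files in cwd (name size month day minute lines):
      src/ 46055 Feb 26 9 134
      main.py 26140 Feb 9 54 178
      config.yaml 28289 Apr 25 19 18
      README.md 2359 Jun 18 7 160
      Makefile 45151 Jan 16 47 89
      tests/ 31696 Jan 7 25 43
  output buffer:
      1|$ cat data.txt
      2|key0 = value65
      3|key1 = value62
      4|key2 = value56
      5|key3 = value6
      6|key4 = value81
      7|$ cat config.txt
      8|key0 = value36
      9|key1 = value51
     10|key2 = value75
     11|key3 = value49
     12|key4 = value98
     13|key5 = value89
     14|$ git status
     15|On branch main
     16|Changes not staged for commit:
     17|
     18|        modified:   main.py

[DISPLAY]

   │2024-03-20│100┃                  
cal│2024-11-15│100┃                  
   │2024-10-04│100┃                  
   │2024-06-12│100┃                  
━━━━━━━━━━━━━━━━━━┛                  
            ┏━━━━━━━━━━━━━━━━━━━━━━┓ 
            ┃ Terminal             ┃ 
            ┠──────────────────────┨ 
            ┃$ cat data.txt        ┃ 
            ┃key0 = value65        ┃ 
            ┃key1 = value62        ┃ 
            ┃key2 = value56        ┃ 
            ┃key3 = value6         ┃ 
            ┃key4 = value81        ┃ 
            ┗━━━━━━━━━━━━━━━━━━━━━━┛ 
                                     
                                     
                                     
                                     
                                     
                                     
                                     


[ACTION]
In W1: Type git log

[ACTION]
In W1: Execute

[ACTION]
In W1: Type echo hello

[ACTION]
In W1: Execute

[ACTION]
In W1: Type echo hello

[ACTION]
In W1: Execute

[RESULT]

   │2024-03-20│100┃                  
cal│2024-11-15│100┃                  
   │2024-10-04│100┃                  
   │2024-06-12│100┃                  
━━━━━━━━━━━━━━━━━━┛                  
            ┏━━━━━━━━━━━━━━━━━━━━━━┓ 
            ┃ Terminal             ┃ 
            ┠──────────────────────┨ 
            ┃5a3af3d Clean up      ┃ 
            ┃$ echo hello          ┃ 
            ┃hello                 ┃ 
            ┃$ echo hello          ┃ 
            ┃hello                 ┃ 
            ┃$ █                   ┃ 
            ┗━━━━━━━━━━━━━━━━━━━━━━┛ 
                                     
                                     
                                     
                                     
                                     
                                     
                                     


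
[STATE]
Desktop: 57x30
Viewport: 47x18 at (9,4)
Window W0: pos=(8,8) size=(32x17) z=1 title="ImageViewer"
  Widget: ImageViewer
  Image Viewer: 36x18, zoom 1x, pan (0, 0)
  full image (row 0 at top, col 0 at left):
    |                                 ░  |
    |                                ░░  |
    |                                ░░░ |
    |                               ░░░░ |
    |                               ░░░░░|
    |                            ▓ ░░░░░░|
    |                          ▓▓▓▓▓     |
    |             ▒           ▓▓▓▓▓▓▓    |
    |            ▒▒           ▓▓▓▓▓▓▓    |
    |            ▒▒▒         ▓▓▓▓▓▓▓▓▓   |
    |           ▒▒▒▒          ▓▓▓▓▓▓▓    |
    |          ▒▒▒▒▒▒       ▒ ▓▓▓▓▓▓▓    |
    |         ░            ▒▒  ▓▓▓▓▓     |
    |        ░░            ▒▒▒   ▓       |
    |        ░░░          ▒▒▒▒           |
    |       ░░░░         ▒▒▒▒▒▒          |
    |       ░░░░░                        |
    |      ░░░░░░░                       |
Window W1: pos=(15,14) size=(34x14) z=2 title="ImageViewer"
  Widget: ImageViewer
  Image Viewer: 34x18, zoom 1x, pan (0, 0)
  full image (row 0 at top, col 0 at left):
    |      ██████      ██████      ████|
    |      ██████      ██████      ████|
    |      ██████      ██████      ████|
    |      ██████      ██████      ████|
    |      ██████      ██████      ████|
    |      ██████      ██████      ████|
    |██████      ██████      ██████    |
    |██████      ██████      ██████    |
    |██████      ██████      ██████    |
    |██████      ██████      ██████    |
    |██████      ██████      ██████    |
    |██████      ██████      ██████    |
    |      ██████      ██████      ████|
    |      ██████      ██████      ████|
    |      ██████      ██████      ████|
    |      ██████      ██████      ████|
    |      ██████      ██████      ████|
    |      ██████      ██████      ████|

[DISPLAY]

                                               
                                               
                                               
                                               
━━━━━━━━━━━━━━━━━━━━━━━━━━━━━━┓                
 ImageViewer                  ┃                
──────────────────────────────┨                
                              ┃                
                              ┃                
                              ┃                
      ┏━━━━━━━━━━━━━━━━━━━━━━━━━━━━━━━━┓       
      ┃ ImageViewer                    ┃       
      ┠────────────────────────────────┨       
      ┃      ██████      ██████      ██┃       
      ┃      ██████      ██████      ██┃       
      ┃      ██████      ██████      ██┃       
      ┃      ██████      ██████      ██┃       
      ┃      ██████      ██████      ██┃       


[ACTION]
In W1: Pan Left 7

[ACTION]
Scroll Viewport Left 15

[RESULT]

                                               
                                               
                                               
                                               
        ┏━━━━━━━━━━━━━━━━━━━━━━━━━━━━━━┓       
        ┃ ImageViewer                  ┃       
        ┠──────────────────────────────┨       
        ┃                              ┃       
        ┃                              ┃       
        ┃                              ┃       
        ┃      ┏━━━━━━━━━━━━━━━━━━━━━━━━━━━━━━━
        ┃      ┃ ImageViewer                   
        ┃      ┠───────────────────────────────
        ┃      ┃      ██████      ██████      █
        ┃      ┃      ██████      ██████      █
        ┃      ┃      ██████      ██████      █
        ┃      ┃      ██████      ██████      █
        ┃      ┃      ██████      ██████      █


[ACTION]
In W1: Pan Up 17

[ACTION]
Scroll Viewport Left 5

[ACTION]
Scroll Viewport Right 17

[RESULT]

                                               
                                               
                                               
                                               
━━━━━━━━━━━━━━━━━━━━━━━━━━━━━┓                 
ImageViewer                  ┃                 
─────────────────────────────┨                 
                             ┃                 
                             ┃                 
                             ┃                 
     ┏━━━━━━━━━━━━━━━━━━━━━━━━━━━━━━━━┓        
     ┃ ImageViewer                    ┃        
     ┠────────────────────────────────┨        
     ┃      ██████      ██████      ██┃        
     ┃      ██████      ██████      ██┃        
     ┃      ██████      ██████      ██┃        
     ┃      ██████      ██████      ██┃        
     ┃      ██████      ██████      ██┃        


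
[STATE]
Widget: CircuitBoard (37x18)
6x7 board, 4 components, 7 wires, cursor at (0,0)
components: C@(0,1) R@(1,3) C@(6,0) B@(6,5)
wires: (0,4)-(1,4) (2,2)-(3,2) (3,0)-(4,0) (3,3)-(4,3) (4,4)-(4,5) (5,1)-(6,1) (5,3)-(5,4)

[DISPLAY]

   0 1 2 3 4 5                       
0  [.]  C           ·                
                    │                
1               R   ·                
                                     
2           ·                        
            │                        
3   ·       ·   ·                    
    │           │                    
4   ·           ·   · ─ ·            
                                     
5       ·       · ─ ·                
        │                            
6   C   ·               B            
Cursor: (0,0)                        
                                     
                                     
                                     


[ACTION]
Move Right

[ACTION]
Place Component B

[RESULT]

   0 1 2 3 4 5                       
0      [B]          ·                
                    │                
1               R   ·                
                                     
2           ·                        
            │                        
3   ·       ·   ·                    
    │           │                    
4   ·           ·   · ─ ·            
                                     
5       ·       · ─ ·                
        │                            
6   C   ·               B            
Cursor: (0,1)                        
                                     
                                     
                                     


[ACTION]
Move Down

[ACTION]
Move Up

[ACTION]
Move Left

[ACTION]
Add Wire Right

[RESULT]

   0 1 2 3 4 5                       
0  [.]─ B           ·                
                    │                
1               R   ·                
                                     
2           ·                        
            │                        
3   ·       ·   ·                    
    │           │                    
4   ·           ·   · ─ ·            
                                     
5       ·       · ─ ·                
        │                            
6   C   ·               B            
Cursor: (0,0)                        
                                     
                                     
                                     


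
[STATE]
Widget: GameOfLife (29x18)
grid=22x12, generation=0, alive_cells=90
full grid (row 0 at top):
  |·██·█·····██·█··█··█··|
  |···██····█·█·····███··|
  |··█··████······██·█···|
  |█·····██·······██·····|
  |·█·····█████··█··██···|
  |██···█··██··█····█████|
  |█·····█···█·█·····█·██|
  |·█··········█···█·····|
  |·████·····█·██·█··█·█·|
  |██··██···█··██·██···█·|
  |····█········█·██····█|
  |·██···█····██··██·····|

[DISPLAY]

Gen: 0                       
·██·█·····██·█··█··█··       
···██····█·█·····███··       
··█··████······██·█···       
█·····██·······██·····       
·█·····█████··█··██···       
██···█··██··█····█████       
█·····█···█·█·····█·██       
·█··········█···█·····       
·████·····█·██·█··█·█·       
██··██···█··██·██···█·       
····█········█·██····█       
·██···█····██··██·····       
                             
                             
                             
                             
                             


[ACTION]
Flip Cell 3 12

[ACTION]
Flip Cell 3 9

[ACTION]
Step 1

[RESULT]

Gen: 1                       
··█·█·····███····█·█··       
·█··█·████·██··█···█··       
···███···██····█··██··       
·█···█·····█··█···█···       
·█·········███·█····█·       
██····█·····██·······█       
█········█··██····█··█       
██·█········█····█··██       
···███·········█·█·█··       
██···█·····█·····█·███       
█·███······█·█···█····       
············█·███·····       
                             
                             
                             
                             
                             


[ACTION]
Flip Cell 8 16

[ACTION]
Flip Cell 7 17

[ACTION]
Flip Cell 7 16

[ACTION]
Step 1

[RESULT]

Gen: 2                       
···█·█·████·█·····█···       
··█···███···█···█··██·       
··██···█·█··█·██··██··       
··█··█·····█·███··█···       
·██········█··········       
██··················██       
··█········█·········█       
████········██·██·████       
···█·█·········█·█·█··       
██···█······█····█·██·       
█·███······█·███·██·█·       
···█········█████·····       
                             
                             
                             
                             
                             


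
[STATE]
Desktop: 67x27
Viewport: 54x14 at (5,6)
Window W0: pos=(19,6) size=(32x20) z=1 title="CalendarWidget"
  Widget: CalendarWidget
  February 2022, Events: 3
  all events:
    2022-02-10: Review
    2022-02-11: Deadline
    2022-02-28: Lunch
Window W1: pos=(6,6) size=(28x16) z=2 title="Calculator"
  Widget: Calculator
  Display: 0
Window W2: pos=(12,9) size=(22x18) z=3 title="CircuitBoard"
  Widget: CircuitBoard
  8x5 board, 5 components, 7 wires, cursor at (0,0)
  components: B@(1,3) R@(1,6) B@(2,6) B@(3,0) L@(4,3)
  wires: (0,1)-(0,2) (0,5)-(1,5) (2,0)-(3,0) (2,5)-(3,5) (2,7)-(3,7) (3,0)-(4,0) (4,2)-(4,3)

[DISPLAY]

 ┏━━━━━━━━━━━━━━━━━━━━━━━━━━┓━━━━━━━━━━━━━━━━┓        
 ┃ Calculator               ┃t               ┃        
 ┠──────────────────────────┨────────────────┨        
 ┃     ┏━━━━━━━━━━━━━━━━━━━━┓ry 2022         ┃        
 ┃┌───┬┃ CircuitBoard       ┃ Sa Su          ┃        
 ┃│ 7 │┠────────────────────┨  5  6          ┃        
 ┃├───┼┃   0 1 2 3 4 5 6 7  ┃1* 12 13        ┃        
 ┃│ 4 │┃0  [.]  · ─ ·       ┃ 19 20          ┃        
 ┃├───┼┃                    ┃ 26 27          ┃        
 ┃│ 1 │┃1               B   ┃                ┃        
 ┃├───┼┃                    ┃                ┃        
 ┃│ 0 │┃2   ·               ┃                ┃        
 ┃├───┼┃    │               ┃                ┃        
 ┃│ C │┃3   B               ┃                ┃        


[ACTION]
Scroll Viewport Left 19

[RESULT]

      ┏━━━━━━━━━━━━━━━━━━━━━━━━━━┓━━━━━━━━━━━━━━━━┓   
      ┃ Calculator               ┃t               ┃   
      ┠──────────────────────────┨────────────────┨   
      ┃     ┏━━━━━━━━━━━━━━━━━━━━┓ry 2022         ┃   
      ┃┌───┬┃ CircuitBoard       ┃ Sa Su          ┃   
      ┃│ 7 │┠────────────────────┨  5  6          ┃   
      ┃├───┼┃   0 1 2 3 4 5 6 7  ┃1* 12 13        ┃   
      ┃│ 4 │┃0  [.]  · ─ ·       ┃ 19 20          ┃   
      ┃├───┼┃                    ┃ 26 27          ┃   
      ┃│ 1 │┃1               B   ┃                ┃   
      ┃├───┼┃                    ┃                ┃   
      ┃│ 0 │┃2   ·               ┃                ┃   
      ┃├───┼┃    │               ┃                ┃   
      ┃│ C │┃3   B               ┃                ┃   


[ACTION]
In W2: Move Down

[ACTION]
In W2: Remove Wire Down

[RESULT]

      ┏━━━━━━━━━━━━━━━━━━━━━━━━━━┓━━━━━━━━━━━━━━━━┓   
      ┃ Calculator               ┃t               ┃   
      ┠──────────────────────────┨────────────────┨   
      ┃     ┏━━━━━━━━━━━━━━━━━━━━┓ry 2022         ┃   
      ┃┌───┬┃ CircuitBoard       ┃ Sa Su          ┃   
      ┃│ 7 │┠────────────────────┨  5  6          ┃   
      ┃├───┼┃   0 1 2 3 4 5 6 7  ┃1* 12 13        ┃   
      ┃│ 4 │┃0       · ─ ·       ┃ 19 20          ┃   
      ┃├───┼┃                    ┃ 26 27          ┃   
      ┃│ 1 │┃1  [.]          B   ┃                ┃   
      ┃├───┼┃                    ┃                ┃   
      ┃│ 0 │┃2   ·               ┃                ┃   
      ┃├───┼┃    │               ┃                ┃   
      ┃│ C │┃3   B               ┃                ┃   


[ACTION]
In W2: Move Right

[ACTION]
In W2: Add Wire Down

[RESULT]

      ┏━━━━━━━━━━━━━━━━━━━━━━━━━━┓━━━━━━━━━━━━━━━━┓   
      ┃ Calculator               ┃t               ┃   
      ┠──────────────────────────┨────────────────┨   
      ┃     ┏━━━━━━━━━━━━━━━━━━━━┓ry 2022         ┃   
      ┃┌───┬┃ CircuitBoard       ┃ Sa Su          ┃   
      ┃│ 7 │┠────────────────────┨  5  6          ┃   
      ┃├───┼┃   0 1 2 3 4 5 6 7  ┃1* 12 13        ┃   
      ┃│ 4 │┃0       · ─ ·       ┃ 19 20          ┃   
      ┃├───┼┃                    ┃ 26 27          ┃   
      ┃│ 1 │┃1      [.]      B   ┃                ┃   
      ┃├───┼┃        │           ┃                ┃   
      ┃│ 0 │┃2   ·   ·           ┃                ┃   
      ┃├───┼┃    │               ┃                ┃   
      ┃│ C │┃3   B               ┃                ┃   


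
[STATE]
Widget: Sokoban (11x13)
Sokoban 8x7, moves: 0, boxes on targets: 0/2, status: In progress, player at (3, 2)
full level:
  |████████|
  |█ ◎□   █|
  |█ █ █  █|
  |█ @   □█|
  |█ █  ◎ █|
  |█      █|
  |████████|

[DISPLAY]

████████   
█ ◎□   █   
█ █ █  █   
█ @   □█   
█ █  ◎ █   
█      █   
████████   
Moves: 0  0
           
           
           
           
           


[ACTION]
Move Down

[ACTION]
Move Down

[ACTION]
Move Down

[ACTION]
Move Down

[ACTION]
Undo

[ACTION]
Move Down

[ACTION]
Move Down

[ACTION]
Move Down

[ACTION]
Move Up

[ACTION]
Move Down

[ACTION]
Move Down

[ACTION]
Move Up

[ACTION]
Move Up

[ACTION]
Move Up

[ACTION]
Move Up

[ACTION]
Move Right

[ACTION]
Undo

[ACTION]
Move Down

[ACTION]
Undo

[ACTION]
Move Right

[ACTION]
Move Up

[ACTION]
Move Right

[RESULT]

████████   
█ ◎□   █   
█ █@█  █   
█     □█   
█ █  ◎ █   
█      █   
████████   
Moves: 2  0
           
           
           
           
           


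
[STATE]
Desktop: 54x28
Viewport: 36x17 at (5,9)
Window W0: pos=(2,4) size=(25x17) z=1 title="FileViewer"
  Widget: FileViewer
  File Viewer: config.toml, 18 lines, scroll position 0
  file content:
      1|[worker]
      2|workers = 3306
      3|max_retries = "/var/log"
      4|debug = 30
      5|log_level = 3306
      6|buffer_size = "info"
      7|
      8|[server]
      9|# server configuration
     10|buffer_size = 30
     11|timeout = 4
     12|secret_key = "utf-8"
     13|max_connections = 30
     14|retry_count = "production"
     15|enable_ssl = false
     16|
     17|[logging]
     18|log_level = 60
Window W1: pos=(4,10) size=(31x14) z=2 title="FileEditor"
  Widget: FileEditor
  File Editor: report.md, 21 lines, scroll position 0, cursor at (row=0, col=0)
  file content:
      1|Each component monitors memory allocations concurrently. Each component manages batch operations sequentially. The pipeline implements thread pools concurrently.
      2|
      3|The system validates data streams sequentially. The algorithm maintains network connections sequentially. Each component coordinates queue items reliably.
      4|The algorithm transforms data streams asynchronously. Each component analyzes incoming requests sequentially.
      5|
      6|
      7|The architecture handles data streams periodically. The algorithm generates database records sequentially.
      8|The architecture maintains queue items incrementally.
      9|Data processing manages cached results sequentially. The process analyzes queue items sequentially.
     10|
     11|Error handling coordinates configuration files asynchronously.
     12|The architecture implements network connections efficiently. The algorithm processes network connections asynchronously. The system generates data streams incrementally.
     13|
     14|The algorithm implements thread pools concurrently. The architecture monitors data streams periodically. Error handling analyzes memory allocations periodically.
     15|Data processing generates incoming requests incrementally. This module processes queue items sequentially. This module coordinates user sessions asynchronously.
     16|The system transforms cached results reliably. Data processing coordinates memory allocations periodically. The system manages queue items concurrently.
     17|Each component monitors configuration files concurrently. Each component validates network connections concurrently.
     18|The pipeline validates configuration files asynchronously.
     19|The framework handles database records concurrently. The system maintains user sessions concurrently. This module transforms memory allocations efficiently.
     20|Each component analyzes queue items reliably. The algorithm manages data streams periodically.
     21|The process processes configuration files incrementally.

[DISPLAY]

x_retries = "/var/lo░┃              
━━━━━━━━━━━━━━━━━━━━━━━━━━━━━┓      
 FileEditor                  ┃      
─────────────────────────────┨      
█ach component monitors memo▲┃      
                            █┃      
The system validates data st░┃      
The algorithm transforms dat░┃      
                            ░┃      
                            ░┃      
The architecture handles dat░┃      
The architecture maintains q░┃      
Data processing manages cach░┃      
                            ▼┃      
━━━━━━━━━━━━━━━━━━━━━━━━━━━━━┛      
                                    
                                    


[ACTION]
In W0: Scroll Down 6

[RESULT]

erver]              ░┃              
━━━━━━━━━━━━━━━━━━━━━━━━━━━━━┓      
 FileEditor                  ┃      
─────────────────────────────┨      
█ach component monitors memo▲┃      
                            █┃      
The system validates data st░┃      
The algorithm transforms dat░┃      
                            ░┃      
                            ░┃      
The architecture handles dat░┃      
The architecture maintains q░┃      
Data processing manages cach░┃      
                            ▼┃      
━━━━━━━━━━━━━━━━━━━━━━━━━━━━━┛      
                                    
                                    


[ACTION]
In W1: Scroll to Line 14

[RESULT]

erver]              ░┃              
━━━━━━━━━━━━━━━━━━━━━━━━━━━━━┓      
 FileEditor                  ┃      
─────────────────────────────┨      
The architecture implements ▲┃      
                            ░┃      
The algorithm implements thr░┃      
Data processing generates in░┃      
The system transforms cached░┃      
Each component monitors conf░┃      
The pipeline validates confi░┃      
The framework handles databa░┃      
Each component analyzes queu█┃      
The process processes config▼┃      
━━━━━━━━━━━━━━━━━━━━━━━━━━━━━┛      
                                    
                                    


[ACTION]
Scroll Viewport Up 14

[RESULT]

                                    
                                    
                                    
                                    
━━━━━━━━━━━━━━━━━━━━━┓              
ileViewer            ┃              
─────────────────────┨              
ffer_size = "info"  ▲┃              
                    ░┃              
erver]              ░┃              
━━━━━━━━━━━━━━━━━━━━━━━━━━━━━┓      
 FileEditor                  ┃      
─────────────────────────────┨      
The architecture implements ▲┃      
                            ░┃      
The algorithm implements thr░┃      
Data processing generates in░┃      


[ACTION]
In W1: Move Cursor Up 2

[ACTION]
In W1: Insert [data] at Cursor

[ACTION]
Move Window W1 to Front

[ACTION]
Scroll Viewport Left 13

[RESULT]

                                    
                                    
                                    
                                    
  ┏━━━━━━━━━━━━━━━━━━━━━━━┓         
  ┃ FileViewer            ┃         
  ┠───────────────────────┨         
  ┃buffer_size = "info"  ▲┃         
  ┃                      ░┃         
  ┃[server]              ░┃         
  ┃#┏━━━━━━━━━━━━━━━━━━━━━━━━━━━━━┓ 
  ┃b┃ FileEditor                  ┃ 
  ┃t┠─────────────────────────────┨ 
  ┃s┃The architecture implements ▲┃ 
  ┃m┃                            ░┃ 
  ┃r┃The algorithm implements thr░┃ 
  ┃e┃Data processing generates in░┃ 


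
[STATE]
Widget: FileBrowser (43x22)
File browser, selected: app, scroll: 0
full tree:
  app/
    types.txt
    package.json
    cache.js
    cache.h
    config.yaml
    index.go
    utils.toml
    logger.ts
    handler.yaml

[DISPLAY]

> [-] app/                                 
    types.txt                              
    package.json                           
    cache.js                               
    cache.h                                
    config.yaml                            
    index.go                               
    utils.toml                             
    logger.ts                              
    handler.yaml                           
                                           
                                           
                                           
                                           
                                           
                                           
                                           
                                           
                                           
                                           
                                           
                                           


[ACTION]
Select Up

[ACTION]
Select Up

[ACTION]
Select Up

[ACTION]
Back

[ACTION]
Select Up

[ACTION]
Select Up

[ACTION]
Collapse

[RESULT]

> [+] app/                                 
                                           
                                           
                                           
                                           
                                           
                                           
                                           
                                           
                                           
                                           
                                           
                                           
                                           
                                           
                                           
                                           
                                           
                                           
                                           
                                           
                                           


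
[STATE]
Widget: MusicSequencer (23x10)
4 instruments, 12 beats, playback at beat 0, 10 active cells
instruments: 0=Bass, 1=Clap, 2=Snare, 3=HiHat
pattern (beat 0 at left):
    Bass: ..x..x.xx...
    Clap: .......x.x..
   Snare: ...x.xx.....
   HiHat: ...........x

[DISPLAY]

      ▼12345678901     
  Bass··█··█·██···     
  Clap·······█·█··     
 Snare···█·██·····     
 HiHat···········█     
                       
                       
                       
                       
                       


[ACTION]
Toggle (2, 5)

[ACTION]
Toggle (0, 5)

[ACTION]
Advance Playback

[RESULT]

      0▼2345678901     
  Bass··█····██···     
  Clap·······█·█··     
 Snare···█··█·····     
 HiHat···········█     
                       
                       
                       
                       
                       


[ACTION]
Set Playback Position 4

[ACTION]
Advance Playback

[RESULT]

      01234▼678901     
  Bass··█····██···     
  Clap·······█·█··     
 Snare···█··█·····     
 HiHat···········█     
                       
                       
                       
                       
                       


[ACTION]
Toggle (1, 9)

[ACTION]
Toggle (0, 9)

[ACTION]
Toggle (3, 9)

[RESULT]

      01234▼678901     
  Bass··█····███··     
  Clap·······█····     
 Snare···█··█·····     
 HiHat·········█·█     
                       
                       
                       
                       
                       


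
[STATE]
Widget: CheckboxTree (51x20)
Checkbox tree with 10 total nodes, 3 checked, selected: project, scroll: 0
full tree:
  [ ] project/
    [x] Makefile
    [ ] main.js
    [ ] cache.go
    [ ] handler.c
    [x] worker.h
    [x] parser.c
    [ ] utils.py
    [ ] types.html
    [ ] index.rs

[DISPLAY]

>[-] project/                                      
   [x] Makefile                                    
   [ ] main.js                                     
   [ ] cache.go                                    
   [ ] handler.c                                   
   [x] worker.h                                    
   [x] parser.c                                    
   [ ] utils.py                                    
   [ ] types.html                                  
   [ ] index.rs                                    
                                                   
                                                   
                                                   
                                                   
                                                   
                                                   
                                                   
                                                   
                                                   
                                                   


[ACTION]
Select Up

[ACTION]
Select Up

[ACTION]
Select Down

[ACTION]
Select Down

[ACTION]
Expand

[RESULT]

 [-] project/                                      
   [x] Makefile                                    
>  [ ] main.js                                     
   [ ] cache.go                                    
   [ ] handler.c                                   
   [x] worker.h                                    
   [x] parser.c                                    
   [ ] utils.py                                    
   [ ] types.html                                  
   [ ] index.rs                                    
                                                   
                                                   
                                                   
                                                   
                                                   
                                                   
                                                   
                                                   
                                                   
                                                   


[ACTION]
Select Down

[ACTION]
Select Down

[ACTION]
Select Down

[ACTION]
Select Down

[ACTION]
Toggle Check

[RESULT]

 [-] project/                                      
   [x] Makefile                                    
   [ ] main.js                                     
   [ ] cache.go                                    
   [ ] handler.c                                   
   [x] worker.h                                    
>  [ ] parser.c                                    
   [ ] utils.py                                    
   [ ] types.html                                  
   [ ] index.rs                                    
                                                   
                                                   
                                                   
                                                   
                                                   
                                                   
                                                   
                                                   
                                                   
                                                   
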